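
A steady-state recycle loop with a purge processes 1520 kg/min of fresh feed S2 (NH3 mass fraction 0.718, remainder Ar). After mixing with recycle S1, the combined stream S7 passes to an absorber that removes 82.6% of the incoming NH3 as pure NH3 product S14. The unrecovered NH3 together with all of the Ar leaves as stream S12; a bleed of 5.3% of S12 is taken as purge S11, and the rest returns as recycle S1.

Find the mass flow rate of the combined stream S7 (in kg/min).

9394 kg/min

Ar enters only via S2 and leaves only via the purge: 1520×0.282 = 0.053×(Ar in S12), and the absorber passes all Ar, so Ar in S7 = Ar in S12 = 8087.5 kg/min.
NH3 in S7: m_A = 1520×0.718 + (1−0.053)·(1−0.826)·m_A, so m_A = 1091.4/0.8352 = 1306.7 kg/min.
S7 = 1306.7 + 8087.5 = 9394.2 kg/min.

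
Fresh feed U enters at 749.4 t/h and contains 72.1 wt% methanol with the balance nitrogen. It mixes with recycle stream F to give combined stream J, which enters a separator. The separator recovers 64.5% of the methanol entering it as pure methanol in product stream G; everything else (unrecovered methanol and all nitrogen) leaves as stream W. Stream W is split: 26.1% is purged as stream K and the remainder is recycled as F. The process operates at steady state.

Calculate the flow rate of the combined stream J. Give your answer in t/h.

nitrogen enters only via U and leaves only via the purge: 749.4×0.279 = 0.261×(nitrogen in W), and the separator passes all nitrogen, so nitrogen in J = nitrogen in W = 801.08 t/h.
methanol in J: m_A = 749.4×0.721 + (1−0.261)·(1−0.645)·m_A, so m_A = 540.32/0.7377 = 732.48 t/h.
J = 732.48 + 801.08 = 1533.6 t/h.

1534 t/h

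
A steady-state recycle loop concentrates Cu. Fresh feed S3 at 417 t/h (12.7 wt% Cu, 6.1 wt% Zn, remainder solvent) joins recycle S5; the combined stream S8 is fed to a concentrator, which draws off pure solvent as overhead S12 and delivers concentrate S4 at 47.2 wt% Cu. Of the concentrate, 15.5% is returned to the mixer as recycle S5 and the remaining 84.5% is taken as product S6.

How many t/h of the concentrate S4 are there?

132.8 t/h

Overall Cu balance (none leaves overhead): Cu in fresh feed = Cu in product, i.e. 417×0.127 = (1−0.155)·S4·0.472.
S4 = 52.959/(0.472×0.845) = 132.78 t/h.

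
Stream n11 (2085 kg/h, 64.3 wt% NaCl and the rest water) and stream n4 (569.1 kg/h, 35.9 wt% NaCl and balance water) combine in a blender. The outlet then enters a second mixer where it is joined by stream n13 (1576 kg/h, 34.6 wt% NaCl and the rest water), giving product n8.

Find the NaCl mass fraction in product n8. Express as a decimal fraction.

Overall, product flow = 4230.1 kg/h.
NaCl in = 2085×0.643 + 569.1×0.359 + 1576×0.346 = 2090.3 kg/h.
NaCl fraction in n8 = 0.494.

0.494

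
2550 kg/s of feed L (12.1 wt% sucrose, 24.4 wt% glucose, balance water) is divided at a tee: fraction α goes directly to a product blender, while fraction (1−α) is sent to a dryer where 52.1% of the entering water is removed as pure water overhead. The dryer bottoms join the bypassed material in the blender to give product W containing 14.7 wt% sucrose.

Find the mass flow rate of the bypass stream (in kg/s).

All 2550×0.121 = 308.55 kg/s of sucrose reaches W, so W = 308.55/0.147 = 2099 kg/s and vapour = 451.02 kg/s.
The evaporator receives (1−α)·2550 of feed at 0.635 water and removes 0.521 of that water:
0.521×0.635×(1−α)×2550 = 451.02
(1−α) = 451.02/843.63 = 0.5346;  α = 0.4654.
Bypass flow = 0.4654×2550 = 1186.7 kg/s.

1187 kg/s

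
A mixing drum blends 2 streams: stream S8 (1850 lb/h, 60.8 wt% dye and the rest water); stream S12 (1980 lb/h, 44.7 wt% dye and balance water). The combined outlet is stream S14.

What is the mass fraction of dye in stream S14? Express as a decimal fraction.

0.525

Total flow out = 1850 + 1980 = 3830 lb/h.
dye in = 1850×0.608 + 1980×0.447 = 2009.9 lb/h.
dye mass fraction in S14 = 2009.9/3830 = 0.525.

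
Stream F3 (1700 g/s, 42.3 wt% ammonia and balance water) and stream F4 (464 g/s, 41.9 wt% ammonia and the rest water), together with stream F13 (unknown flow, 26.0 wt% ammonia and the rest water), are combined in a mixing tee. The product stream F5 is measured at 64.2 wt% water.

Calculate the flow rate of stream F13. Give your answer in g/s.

1416 g/s

Let F13 be the unknown flow. Total out = 2164 + F13.
water balance: 1250.5 + 0.740·F13 = 0.642·(2164 + F13)
(0.740 − 0.642)·F13 = 0.642×2164 − 1250.5 = 138.8
F13 = 138.8 / 0.098 = 1416.4 g/s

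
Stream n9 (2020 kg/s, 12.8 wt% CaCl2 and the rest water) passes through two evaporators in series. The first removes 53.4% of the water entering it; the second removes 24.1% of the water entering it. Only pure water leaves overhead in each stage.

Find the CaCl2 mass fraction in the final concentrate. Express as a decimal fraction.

water in feed = 2020×0.872 = 1761.4 kg/s.
After stage 1: water left = (1−0.534)×1761.4 = 820.83; stream total = 1079.4 kg/s.
After stage 2: water left = (1−0.241)×820.83 = 623.01; final concentrate = 881.57 kg/s.
CaCl2 fraction = 258.56/881.57 = 0.2933.

0.2933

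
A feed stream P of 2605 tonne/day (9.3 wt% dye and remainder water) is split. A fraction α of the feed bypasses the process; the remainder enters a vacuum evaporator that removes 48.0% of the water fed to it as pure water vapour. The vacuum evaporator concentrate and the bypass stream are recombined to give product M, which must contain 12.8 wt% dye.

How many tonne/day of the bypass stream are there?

All 2605×0.093 = 242.26 tonne/day of dye reaches M, so M = 242.26/0.128 = 1892.7 tonne/day and vapour = 712.3 tonne/day.
The evaporator receives (1−α)·2605 of feed at 0.907 water and removes 0.480 of that water:
0.480×0.907×(1−α)×2605 = 712.3
(1−α) = 712.3/1134.1 = 0.6281;  α = 0.3719.
Bypass flow = 0.3719×2605 = 968.87 tonne/day.

968.9 tonne/day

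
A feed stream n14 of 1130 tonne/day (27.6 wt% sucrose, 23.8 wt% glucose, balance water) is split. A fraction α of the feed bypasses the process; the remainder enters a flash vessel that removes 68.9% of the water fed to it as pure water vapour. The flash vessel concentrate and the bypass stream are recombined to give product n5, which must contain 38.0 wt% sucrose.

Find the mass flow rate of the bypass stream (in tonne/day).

206.4 tonne/day

All 1130×0.276 = 311.88 tonne/day of sucrose reaches n5, so n5 = 311.88/0.380 = 820.74 tonne/day and vapour = 309.26 tonne/day.
The evaporator receives (1−α)·1130 of feed at 0.486 water and removes 0.689 of that water:
0.689×0.486×(1−α)×1130 = 309.26
(1−α) = 309.26/378.39 = 0.8173;  α = 0.1827.
Bypass flow = 0.1827×1130 = 206.42 tonne/day.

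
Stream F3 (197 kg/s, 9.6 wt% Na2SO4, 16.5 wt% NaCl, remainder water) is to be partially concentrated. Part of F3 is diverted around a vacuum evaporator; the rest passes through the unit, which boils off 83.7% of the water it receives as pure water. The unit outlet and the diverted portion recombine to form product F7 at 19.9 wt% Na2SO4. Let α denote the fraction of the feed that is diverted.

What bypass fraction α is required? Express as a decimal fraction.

All 197×0.096 = 18.912 kg/s of Na2SO4 reaches F7, so F7 = 18.912/0.199 = 95.035 kg/s and vapour = 101.96 kg/s.
The evaporator receives (1−α)·197 of feed at 0.739 water and removes 0.837 of that water:
0.837×0.739×(1−α)×197 = 101.96
(1−α) = 101.96/121.85 = 0.8368;  α = 0.1632.

0.163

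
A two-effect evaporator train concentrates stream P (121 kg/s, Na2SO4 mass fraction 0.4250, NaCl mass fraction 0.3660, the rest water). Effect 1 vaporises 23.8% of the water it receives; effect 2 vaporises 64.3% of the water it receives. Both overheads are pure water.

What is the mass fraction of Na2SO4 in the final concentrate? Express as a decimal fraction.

0.5013

water in feed = 121×0.209 = 25.289 kg/s.
After stage 1: water left = (1−0.238)×25.289 = 19.27; stream total = 114.98 kg/s.
After stage 2: water left = (1−0.643)×19.27 = 6.8795; final concentrate = 102.59 kg/s.
Na2SO4 fraction = 51.425/102.59 = 0.5013.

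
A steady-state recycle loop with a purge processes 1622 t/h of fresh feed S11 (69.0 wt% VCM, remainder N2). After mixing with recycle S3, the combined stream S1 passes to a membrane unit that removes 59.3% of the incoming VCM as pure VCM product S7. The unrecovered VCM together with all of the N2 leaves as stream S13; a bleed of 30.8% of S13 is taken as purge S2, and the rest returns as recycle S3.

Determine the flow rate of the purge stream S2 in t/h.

N2 enters only via S11 and leaves only via the purge: 1622×0.310 = 0.308×(N2 in S13), and the membrane unit passes all N2, so N2 in S1 = N2 in S13 = 1632.5 t/h.
VCM in S1: m_A = 1622×0.690 + (1−0.308)·(1−0.593)·m_A, so m_A = 1119.2/0.7184 = 1558 t/h.
S13 = (1−0.593)×1558 + 1632.5 = 2266.6 t/h.
Purge S2 = 0.308×2266.6 = 698.12 t/h.

698.1 t/h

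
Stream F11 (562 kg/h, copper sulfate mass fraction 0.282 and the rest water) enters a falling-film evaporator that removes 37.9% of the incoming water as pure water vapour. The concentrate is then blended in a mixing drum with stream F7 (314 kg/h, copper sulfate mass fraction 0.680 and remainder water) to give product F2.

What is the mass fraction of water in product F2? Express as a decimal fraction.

0.486

Vapour removed = 0.379×0.718×562 = 152.93 kg/h; concentrate = 409.07 kg/h.
water reaching the mixer = 250.58 (from concentrate) + 314×0.320 = 351.06 kg/h.
Product flow = 409.07 + 314 = 723.07 kg/h; water fraction = 0.486.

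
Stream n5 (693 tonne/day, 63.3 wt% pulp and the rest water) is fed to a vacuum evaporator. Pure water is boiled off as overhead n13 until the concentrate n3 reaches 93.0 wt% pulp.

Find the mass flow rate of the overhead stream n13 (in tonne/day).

pulp is conserved: 693×0.633 = 438.67 tonne/day all reports to the concentrate.
Concentrate = 438.67/(target fraction) = 471.69 tonne/day.
Overhead = 693 − 471.69 = 221.31 tonne/day.

221.3 tonne/day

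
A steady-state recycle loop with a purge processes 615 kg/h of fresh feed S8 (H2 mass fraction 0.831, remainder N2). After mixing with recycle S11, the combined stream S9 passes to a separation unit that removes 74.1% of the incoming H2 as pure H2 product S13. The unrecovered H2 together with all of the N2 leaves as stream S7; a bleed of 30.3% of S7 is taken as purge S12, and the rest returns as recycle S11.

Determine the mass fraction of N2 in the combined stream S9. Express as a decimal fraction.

N2 enters only via S8 and leaves only via the purge: 615×0.169 = 0.303×(N2 in S7), and the separation unit passes all N2, so N2 in S9 = N2 in S7 = 343.02 kg/h.
H2 in S9: m_A = 615×0.831 + (1−0.303)·(1−0.741)·m_A, so m_A = 511.06/0.8195 = 623.65 kg/h.
S9 = 623.65 + 343.02 = 966.67 kg/h.
N2 fraction in S9 = 343.02/966.67 = 0.355.

0.355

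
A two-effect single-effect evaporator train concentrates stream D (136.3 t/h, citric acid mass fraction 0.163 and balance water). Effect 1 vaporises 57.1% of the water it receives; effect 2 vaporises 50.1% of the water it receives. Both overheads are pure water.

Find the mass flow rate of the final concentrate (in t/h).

water in feed = 136.3×0.837 = 114.08 t/h.
After stage 1: water left = (1−0.571)×114.08 = 48.942; stream total = 71.159 t/h.
After stage 2: water left = (1−0.501)×48.942 = 24.422; final concentrate = 46.639 t/h.

46.64 t/h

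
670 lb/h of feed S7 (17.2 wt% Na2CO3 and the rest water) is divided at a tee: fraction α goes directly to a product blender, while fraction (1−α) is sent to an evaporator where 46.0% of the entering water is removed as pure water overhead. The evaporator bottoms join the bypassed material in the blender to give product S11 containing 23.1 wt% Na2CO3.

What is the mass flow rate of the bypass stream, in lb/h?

220.7 lb/h

All 670×0.172 = 115.24 lb/h of Na2CO3 reaches S11, so S11 = 115.24/0.231 = 498.87 lb/h and vapour = 171.13 lb/h.
The evaporator receives (1−α)·670 of feed at 0.828 water and removes 0.460 of that water:
0.460×0.828×(1−α)×670 = 171.13
(1−α) = 171.13/255.19 = 0.6706;  α = 0.3294.
Bypass flow = 0.3294×670 = 220.71 lb/h.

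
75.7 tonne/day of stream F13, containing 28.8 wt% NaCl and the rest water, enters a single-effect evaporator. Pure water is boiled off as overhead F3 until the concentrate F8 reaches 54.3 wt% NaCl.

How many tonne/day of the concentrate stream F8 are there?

40.15 tonne/day

NaCl is conserved: 75.7×0.288 = 21.802 tonne/day all reports to the concentrate.
Concentrate = 21.802/(target fraction) = 40.15 tonne/day.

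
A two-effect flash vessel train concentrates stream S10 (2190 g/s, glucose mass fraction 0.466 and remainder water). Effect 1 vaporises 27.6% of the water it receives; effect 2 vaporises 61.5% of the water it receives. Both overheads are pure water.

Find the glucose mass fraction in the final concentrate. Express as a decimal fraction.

water in feed = 2190×0.534 = 1169.5 g/s.
After stage 1: water left = (1−0.276)×1169.5 = 846.69; stream total = 1867.2 g/s.
After stage 2: water left = (1−0.615)×846.69 = 325.98; final concentrate = 1346.5 g/s.
glucose fraction = 1020.5/1346.5 = 0.758.

0.758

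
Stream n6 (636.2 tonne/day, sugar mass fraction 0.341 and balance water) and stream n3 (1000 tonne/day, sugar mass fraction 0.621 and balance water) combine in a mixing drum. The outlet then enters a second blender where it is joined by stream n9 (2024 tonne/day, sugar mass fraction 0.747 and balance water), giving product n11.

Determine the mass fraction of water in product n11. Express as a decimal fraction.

Overall, product flow = 3660.2 tonne/day.
water in = 636.2×0.659 + 1000×0.379 + 2024×0.253 = 1310.3 tonne/day.
water fraction in n11 = 0.358.

0.358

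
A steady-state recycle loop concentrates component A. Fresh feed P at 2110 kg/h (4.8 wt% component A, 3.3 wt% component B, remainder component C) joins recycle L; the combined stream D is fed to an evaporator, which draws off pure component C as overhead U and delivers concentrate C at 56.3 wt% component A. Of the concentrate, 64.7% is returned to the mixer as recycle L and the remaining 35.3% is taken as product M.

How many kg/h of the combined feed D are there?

Overall component A balance (none leaves overhead): component A in fresh feed = component A in product, i.e. 2110×0.048 = (1−0.647)·C·0.563.
C = 101.28/(0.563×0.353) = 509.61 kg/h.
Recycle L = 0.647×509.61 = 329.72 kg/h.
Combined feed D = 2110 + 329.72 = 2439.7 kg/h.

2440 kg/h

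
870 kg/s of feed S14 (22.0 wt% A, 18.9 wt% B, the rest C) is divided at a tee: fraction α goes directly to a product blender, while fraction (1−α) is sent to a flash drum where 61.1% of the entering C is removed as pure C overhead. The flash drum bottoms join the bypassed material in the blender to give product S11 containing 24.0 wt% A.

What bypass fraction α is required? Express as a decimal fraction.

0.769

All 870×0.220 = 191.4 kg/s of A reaches S11, so S11 = 191.4/0.240 = 797.5 kg/s and vapour = 72.5 kg/s.
The evaporator receives (1−α)·870 of feed at 0.591 C and removes 0.611 of that C:
0.611×0.591×(1−α)×870 = 72.5
(1−α) = 72.5/314.16 = 0.2308;  α = 0.7692.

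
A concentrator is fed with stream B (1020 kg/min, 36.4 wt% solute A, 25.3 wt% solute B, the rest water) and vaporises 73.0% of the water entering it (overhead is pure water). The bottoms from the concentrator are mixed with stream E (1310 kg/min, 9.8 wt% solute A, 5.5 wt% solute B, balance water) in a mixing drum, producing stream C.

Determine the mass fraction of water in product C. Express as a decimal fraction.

0.5942

Vapour removed = 0.730×0.383×1020 = 285.18 kg/min; concentrate = 734.82 kg/min.
water reaching the mixer = 105.48 (from concentrate) + 1310×0.847 = 1215 kg/min.
Product flow = 734.82 + 1310 = 2044.8 kg/min; water fraction = 0.5942.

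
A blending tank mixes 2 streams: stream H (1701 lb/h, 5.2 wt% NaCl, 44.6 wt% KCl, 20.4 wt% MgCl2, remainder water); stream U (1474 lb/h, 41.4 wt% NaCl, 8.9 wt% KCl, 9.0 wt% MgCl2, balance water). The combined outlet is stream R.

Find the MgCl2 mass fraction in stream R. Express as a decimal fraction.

0.151

Total flow out = 1701 + 1474 = 3175 lb/h.
MgCl2 in = 1701×0.204 + 1474×0.090 = 479.66 lb/h.
MgCl2 mass fraction in R = 479.66/3175 = 0.151.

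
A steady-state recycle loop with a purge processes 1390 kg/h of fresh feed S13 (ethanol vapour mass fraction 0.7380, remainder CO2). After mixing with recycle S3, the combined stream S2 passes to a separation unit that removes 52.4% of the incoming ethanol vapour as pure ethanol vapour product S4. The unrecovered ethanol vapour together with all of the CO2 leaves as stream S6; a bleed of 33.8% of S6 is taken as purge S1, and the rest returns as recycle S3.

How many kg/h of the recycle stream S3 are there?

CO2 enters only via S13 and leaves only via the purge: 1390×0.262 = 0.338×(CO2 in S6), and the separation unit passes all CO2, so CO2 in S2 = CO2 in S6 = 1077.5 kg/h.
ethanol vapour in S2: m_A = 1390×0.738 + (1−0.338)·(1−0.524)·m_A, so m_A = 1025.8/0.6849 = 1497.8 kg/h.
S6 = (1−0.524)×1497.8 + 1077.5 = 1790.4 kg/h.
Recycle S3 = (1−0.338)×1790.4 = 1185.2 kg/h.

1185 kg/h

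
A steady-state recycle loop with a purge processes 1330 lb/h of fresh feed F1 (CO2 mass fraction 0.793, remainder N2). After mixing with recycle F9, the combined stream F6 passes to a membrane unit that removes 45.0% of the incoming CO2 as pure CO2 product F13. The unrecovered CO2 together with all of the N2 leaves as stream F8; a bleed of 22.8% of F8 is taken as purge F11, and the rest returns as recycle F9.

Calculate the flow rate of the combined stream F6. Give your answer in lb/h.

3040 lb/h

N2 enters only via F1 and leaves only via the purge: 1330×0.207 = 0.228×(N2 in F8), and the membrane unit passes all N2, so N2 in F6 = N2 in F8 = 1207.5 lb/h.
CO2 in F6: m_A = 1330×0.793 + (1−0.228)·(1−0.450)·m_A, so m_A = 1054.7/0.5754 = 1833 lb/h.
F6 = 1833 + 1207.5 = 3040.5 lb/h.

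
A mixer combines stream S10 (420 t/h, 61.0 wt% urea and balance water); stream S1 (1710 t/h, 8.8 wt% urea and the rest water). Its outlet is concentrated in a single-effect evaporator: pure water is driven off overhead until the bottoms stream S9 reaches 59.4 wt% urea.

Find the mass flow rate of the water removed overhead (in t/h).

urea entering = 420×0.610 + 1710×0.088 = 406.68 t/h.
All urea reports to S9, so S9 = 406.68/0.594 = 684.65 t/h.
Total feed = 2130 t/h; overhead = 2130 − 684.65 = 1445.4 t/h.

1445 t/h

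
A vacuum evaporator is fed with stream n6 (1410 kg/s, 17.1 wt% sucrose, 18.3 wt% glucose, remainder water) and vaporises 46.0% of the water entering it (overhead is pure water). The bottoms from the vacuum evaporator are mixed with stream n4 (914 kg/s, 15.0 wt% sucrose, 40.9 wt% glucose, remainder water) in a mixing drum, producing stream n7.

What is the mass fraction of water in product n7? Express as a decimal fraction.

0.470

Vapour removed = 0.460×0.646×1410 = 419 kg/s; concentrate = 991 kg/s.
water reaching the mixer = 491.86 (from concentrate) + 914×0.441 = 894.94 kg/s.
Product flow = 991 + 914 = 1905 kg/s; water fraction = 0.470.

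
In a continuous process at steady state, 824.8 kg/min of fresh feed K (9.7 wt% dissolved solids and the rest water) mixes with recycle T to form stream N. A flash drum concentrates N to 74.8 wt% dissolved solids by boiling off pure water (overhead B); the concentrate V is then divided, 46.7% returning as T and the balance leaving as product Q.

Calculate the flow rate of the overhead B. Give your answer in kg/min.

717.8 kg/min

Overall dissolved solids balance (none leaves overhead): dissolved solids in fresh feed = dissolved solids in product, i.e. 824.8×0.097 = (1−0.467)·V·0.748.
V = 80.006/(0.748×0.533) = 200.67 kg/min.
Recycle T = 0.467×200.67 = 93.715 kg/min.
Combined feed N = 824.8 + 93.715 = 918.51 kg/min.
Overhead B = N − V = 918.51 − 200.67 = 717.84 kg/min.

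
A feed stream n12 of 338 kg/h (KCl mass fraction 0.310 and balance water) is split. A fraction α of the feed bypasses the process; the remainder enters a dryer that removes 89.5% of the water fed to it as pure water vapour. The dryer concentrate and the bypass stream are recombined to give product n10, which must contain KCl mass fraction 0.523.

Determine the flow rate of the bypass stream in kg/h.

115.1 kg/h

All 338×0.310 = 104.78 kg/h of KCl reaches n10, so n10 = 104.78/0.523 = 200.34 kg/h and vapour = 137.66 kg/h.
The evaporator receives (1−α)·338 of feed at 0.690 water and removes 0.895 of that water:
0.895×0.690×(1−α)×338 = 137.66
(1−α) = 137.66/208.73 = 0.6595;  α = 0.3405.
Bypass flow = 0.3405×338 = 115.09 kg/h.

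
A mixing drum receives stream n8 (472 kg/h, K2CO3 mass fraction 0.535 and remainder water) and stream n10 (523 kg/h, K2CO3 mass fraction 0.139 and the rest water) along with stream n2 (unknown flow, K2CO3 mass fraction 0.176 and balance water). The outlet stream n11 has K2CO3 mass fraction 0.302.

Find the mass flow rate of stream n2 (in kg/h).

Let n2 be the unknown flow. Total out = 995 + n2.
K2CO3 balance: 325.22 + 0.176·n2 = 0.302·(995 + n2)
(0.176 − 0.302)·n2 = 0.302×995 − 325.22 = -24.727
n2 = -24.727 / -0.126 = 196.25 kg/h

196.2 kg/h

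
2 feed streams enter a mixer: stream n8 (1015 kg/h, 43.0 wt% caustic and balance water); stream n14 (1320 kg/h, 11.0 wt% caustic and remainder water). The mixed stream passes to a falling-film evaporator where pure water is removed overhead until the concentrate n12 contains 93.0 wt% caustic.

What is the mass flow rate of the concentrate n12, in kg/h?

caustic entering = 1015×0.430 + 1320×0.110 = 581.65 kg/h.
All caustic reports to n12, so n12 = 581.65/0.930 = 625.43 kg/h.

625.4 kg/h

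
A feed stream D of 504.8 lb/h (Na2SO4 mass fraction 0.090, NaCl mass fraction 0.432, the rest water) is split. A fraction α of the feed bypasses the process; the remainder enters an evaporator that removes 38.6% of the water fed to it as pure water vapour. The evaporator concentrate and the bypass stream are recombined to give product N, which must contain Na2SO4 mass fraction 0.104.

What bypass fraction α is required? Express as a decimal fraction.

All 504.8×0.090 = 45.432 lb/h of Na2SO4 reaches N, so N = 45.432/0.104 = 436.85 lb/h and vapour = 67.954 lb/h.
The evaporator receives (1−α)·504.8 of feed at 0.478 water and removes 0.386 of that water:
0.386×0.478×(1−α)×504.8 = 67.954
(1−α) = 67.954/93.14 = 0.7296;  α = 0.2704.

0.270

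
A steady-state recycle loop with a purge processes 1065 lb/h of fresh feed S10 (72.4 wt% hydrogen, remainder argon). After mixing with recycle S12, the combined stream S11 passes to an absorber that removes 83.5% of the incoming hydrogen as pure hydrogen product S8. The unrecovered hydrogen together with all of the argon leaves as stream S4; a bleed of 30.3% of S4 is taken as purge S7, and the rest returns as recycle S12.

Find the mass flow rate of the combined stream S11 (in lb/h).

argon enters only via S10 and leaves only via the purge: 1065×0.276 = 0.303×(argon in S4), and the absorber passes all argon, so argon in S11 = argon in S4 = 970.1 lb/h.
hydrogen in S11: m_A = 1065×0.724 + (1−0.303)·(1−0.835)·m_A, so m_A = 771.06/0.8850 = 871.26 lb/h.
S11 = 871.26 + 970.1 = 1841.4 lb/h.

1841 lb/h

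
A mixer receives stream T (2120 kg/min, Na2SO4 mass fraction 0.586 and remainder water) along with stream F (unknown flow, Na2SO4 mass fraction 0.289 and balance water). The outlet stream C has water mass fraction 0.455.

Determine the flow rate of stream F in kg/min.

339.5 kg/min

Let F be the unknown flow. Total out = 2120 + F.
water balance: 877.68 + 0.711·F = 0.455·(2120 + F)
(0.711 − 0.455)·F = 0.455×2120 − 877.68 = 86.92
F = 86.92 / 0.256 = 339.53 kg/min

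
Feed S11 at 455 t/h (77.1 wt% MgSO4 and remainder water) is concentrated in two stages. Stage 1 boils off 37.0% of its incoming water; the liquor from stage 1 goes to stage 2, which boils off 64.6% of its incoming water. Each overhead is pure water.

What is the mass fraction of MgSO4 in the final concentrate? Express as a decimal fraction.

0.938

water in feed = 455×0.229 = 104.2 t/h.
After stage 1: water left = (1−0.370)×104.2 = 65.643; stream total = 416.45 t/h.
After stage 2: water left = (1−0.646)×65.643 = 23.238; final concentrate = 374.04 t/h.
MgSO4 fraction = 350.81/374.04 = 0.938.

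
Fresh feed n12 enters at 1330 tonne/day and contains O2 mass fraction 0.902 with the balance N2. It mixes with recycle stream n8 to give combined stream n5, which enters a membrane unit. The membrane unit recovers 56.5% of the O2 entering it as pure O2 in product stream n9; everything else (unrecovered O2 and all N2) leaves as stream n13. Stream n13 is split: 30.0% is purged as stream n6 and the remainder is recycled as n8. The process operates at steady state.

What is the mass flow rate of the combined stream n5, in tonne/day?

N2 enters only via n12 and leaves only via the purge: 1330×0.098 = 0.300×(N2 in n13), and the membrane unit passes all N2, so N2 in n5 = N2 in n13 = 434.47 tonne/day.
O2 in n5: m_A = 1330×0.902 + (1−0.300)·(1−0.565)·m_A, so m_A = 1199.7/0.6955 = 1724.9 tonne/day.
n5 = 1724.9 + 434.47 = 2159.4 tonne/day.

2159 tonne/day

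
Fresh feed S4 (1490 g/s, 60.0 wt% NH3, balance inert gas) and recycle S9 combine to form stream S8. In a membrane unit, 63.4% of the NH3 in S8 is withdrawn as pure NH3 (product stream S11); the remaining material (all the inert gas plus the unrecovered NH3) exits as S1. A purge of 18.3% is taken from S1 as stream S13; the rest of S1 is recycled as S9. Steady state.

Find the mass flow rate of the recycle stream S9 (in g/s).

inert gas enters only via S4 and leaves only via the purge: 1490×0.400 = 0.183×(inert gas in S1), and the membrane unit passes all inert gas, so inert gas in S8 = inert gas in S1 = 3256.8 g/s.
NH3 in S8: m_A = 1490×0.600 + (1−0.183)·(1−0.634)·m_A, so m_A = 894/0.7010 = 1275.4 g/s.
S1 = (1−0.634)×1275.4 + 3256.8 = 3723.6 g/s.
Recycle S9 = (1−0.183)×3723.6 = 3042.2 g/s.

3042 g/s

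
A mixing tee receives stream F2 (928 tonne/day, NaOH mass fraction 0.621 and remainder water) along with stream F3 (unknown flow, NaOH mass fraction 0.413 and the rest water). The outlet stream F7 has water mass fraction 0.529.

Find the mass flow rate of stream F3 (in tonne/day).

2400 tonne/day

Let F3 be the unknown flow. Total out = 928 + F3.
water balance: 351.71 + 0.587·F3 = 0.529·(928 + F3)
(0.587 − 0.529)·F3 = 0.529×928 − 351.71 = 139.2
F3 = 139.2 / 0.058 = 2400 tonne/day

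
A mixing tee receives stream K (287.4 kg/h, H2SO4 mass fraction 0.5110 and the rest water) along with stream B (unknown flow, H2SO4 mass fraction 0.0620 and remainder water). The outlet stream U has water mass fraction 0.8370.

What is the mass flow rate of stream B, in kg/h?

Let B be the unknown flow. Total out = 287.4 + B.
water balance: 140.54 + 0.938·B = 0.837·(287.4 + B)
(0.938 − 0.837)·B = 0.837×287.4 − 140.54 = 100.02
B = 100.02 / 0.101 = 990.25 kg/h

990.2 kg/h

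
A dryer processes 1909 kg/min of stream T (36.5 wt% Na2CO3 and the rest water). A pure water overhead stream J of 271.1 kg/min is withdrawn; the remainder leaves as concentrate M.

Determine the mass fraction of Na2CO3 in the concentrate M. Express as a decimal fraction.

Na2CO3 is not removed: 1909×0.365 = 696.78 kg/min of Na2CO3 enters M.
Concentrate = 1909 − 271.1 = 1637.9 kg/min.
Mass fraction = 696.78/1637.9 = 0.4254.

0.4254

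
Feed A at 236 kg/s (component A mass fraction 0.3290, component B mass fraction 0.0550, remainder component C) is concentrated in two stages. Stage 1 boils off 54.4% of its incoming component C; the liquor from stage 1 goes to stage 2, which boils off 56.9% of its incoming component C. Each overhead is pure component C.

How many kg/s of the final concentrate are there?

119.2 kg/s

component C in feed = 236×0.616 = 145.38 kg/s.
After stage 1: component C left = (1−0.544)×145.38 = 66.291; stream total = 156.92 kg/s.
After stage 2: component C left = (1−0.569)×66.291 = 28.572; final concentrate = 119.2 kg/s.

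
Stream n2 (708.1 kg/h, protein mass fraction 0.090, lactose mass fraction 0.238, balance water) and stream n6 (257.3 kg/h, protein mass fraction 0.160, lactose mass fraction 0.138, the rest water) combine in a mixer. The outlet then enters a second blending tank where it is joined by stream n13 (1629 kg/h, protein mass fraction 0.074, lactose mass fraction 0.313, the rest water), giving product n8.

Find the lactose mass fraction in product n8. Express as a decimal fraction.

Overall, product flow = 2594.4 kg/h.
lactose in = 708.1×0.238 + 257.3×0.138 + 1629×0.313 = 713.91 kg/h.
lactose fraction in n8 = 0.275.

0.275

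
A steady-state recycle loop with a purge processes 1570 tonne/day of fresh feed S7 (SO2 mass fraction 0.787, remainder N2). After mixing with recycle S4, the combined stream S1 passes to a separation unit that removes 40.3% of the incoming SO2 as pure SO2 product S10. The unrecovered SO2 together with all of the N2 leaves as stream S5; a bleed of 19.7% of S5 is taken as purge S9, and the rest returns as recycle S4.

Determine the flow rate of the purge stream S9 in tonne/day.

N2 enters only via S7 and leaves only via the purge: 1570×0.213 = 0.197×(N2 in S5), and the separation unit passes all N2, so N2 in S1 = N2 in S5 = 1697.5 tonne/day.
SO2 in S1: m_A = 1570×0.787 + (1−0.197)·(1−0.403)·m_A, so m_A = 1235.6/0.5206 = 2373.4 tonne/day.
S5 = (1−0.403)×2373.4 + 1697.5 = 3114.4 tonne/day.
Purge S9 = 0.197×3114.4 = 613.54 tonne/day.

613.5 tonne/day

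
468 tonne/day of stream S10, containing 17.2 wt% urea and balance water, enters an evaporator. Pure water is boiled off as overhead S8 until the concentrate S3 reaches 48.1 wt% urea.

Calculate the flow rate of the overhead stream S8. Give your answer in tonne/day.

urea is conserved: 468×0.172 = 80.496 tonne/day all reports to the concentrate.
Concentrate = 80.496/(target fraction) = 167.35 tonne/day.
Overhead = 468 − 167.35 = 300.65 tonne/day.

300.6 tonne/day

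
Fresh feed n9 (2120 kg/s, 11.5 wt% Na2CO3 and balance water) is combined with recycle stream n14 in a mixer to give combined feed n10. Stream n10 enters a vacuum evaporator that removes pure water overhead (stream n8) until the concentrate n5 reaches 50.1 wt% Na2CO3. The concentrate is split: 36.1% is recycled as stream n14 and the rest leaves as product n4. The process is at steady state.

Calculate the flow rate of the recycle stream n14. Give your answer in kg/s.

274.9 kg/s

Overall Na2CO3 balance (none leaves overhead): Na2CO3 in fresh feed = Na2CO3 in product, i.e. 2120×0.115 = (1−0.361)·n5·0.501.
n5 = 243.8/(0.501×0.639) = 761.54 kg/s.
Recycle n14 = 0.361×761.54 = 274.92 kg/s.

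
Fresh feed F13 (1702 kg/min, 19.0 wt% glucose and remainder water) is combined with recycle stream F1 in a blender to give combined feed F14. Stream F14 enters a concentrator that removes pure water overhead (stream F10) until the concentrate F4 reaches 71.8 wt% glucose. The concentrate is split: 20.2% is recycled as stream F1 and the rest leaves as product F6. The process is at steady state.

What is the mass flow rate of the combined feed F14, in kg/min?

Overall glucose balance (none leaves overhead): glucose in fresh feed = glucose in product, i.e. 1702×0.190 = (1−0.202)·F4·0.718.
F4 = 323.38/(0.718×0.798) = 564.4 kg/min.
Recycle F1 = 0.202×564.4 = 114.01 kg/min.
Combined feed F14 = 1702 + 114.01 = 1816 kg/min.

1816 kg/min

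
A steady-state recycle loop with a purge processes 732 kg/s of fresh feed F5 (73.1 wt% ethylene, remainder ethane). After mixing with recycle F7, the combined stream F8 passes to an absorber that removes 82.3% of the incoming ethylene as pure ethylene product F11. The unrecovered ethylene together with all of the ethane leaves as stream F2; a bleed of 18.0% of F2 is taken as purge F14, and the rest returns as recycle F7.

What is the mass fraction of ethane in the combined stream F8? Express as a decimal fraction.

ethane enters only via F5 and leaves only via the purge: 732×0.269 = 0.180×(ethane in F2), and the absorber passes all ethane, so ethane in F8 = ethane in F2 = 1093.9 kg/s.
ethylene in F8: m_A = 732×0.731 + (1−0.180)·(1−0.823)·m_A, so m_A = 535.09/0.8549 = 625.94 kg/s.
F8 = 625.94 + 1093.9 = 1719.9 kg/s.
ethane fraction in F8 = 1093.9/1719.9 = 0.636.

0.636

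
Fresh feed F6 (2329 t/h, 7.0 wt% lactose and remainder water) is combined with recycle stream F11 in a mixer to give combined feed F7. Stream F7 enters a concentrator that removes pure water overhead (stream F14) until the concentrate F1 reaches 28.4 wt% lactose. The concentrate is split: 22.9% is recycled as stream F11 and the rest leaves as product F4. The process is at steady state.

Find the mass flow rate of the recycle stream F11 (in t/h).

170.5 t/h

Overall lactose balance (none leaves overhead): lactose in fresh feed = lactose in product, i.e. 2329×0.070 = (1−0.229)·F1·0.284.
F1 = 163.03/(0.284×0.771) = 744.55 t/h.
Recycle F11 = 0.229×744.55 = 170.5 t/h.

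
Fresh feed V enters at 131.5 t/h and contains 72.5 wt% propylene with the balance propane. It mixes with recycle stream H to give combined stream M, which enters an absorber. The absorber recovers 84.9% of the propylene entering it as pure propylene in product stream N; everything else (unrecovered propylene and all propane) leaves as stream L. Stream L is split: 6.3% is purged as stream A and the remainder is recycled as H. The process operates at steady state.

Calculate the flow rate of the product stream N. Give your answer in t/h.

94.28 t/h

propylene in M: m_A = 131.5×0.725 + (1−0.063)·(1−0.849)·m_A, so m_A = 95.337/0.8585 = 111.05 t/h.
Product N = 0.849×111.05 = 94.281 t/h.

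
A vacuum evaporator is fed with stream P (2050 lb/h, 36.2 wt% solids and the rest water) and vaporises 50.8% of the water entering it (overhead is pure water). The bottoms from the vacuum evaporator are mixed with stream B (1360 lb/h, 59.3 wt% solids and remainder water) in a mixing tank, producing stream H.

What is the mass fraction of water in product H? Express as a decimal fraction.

Vapour removed = 0.508×0.638×2050 = 664.41 lb/h; concentrate = 1385.6 lb/h.
water reaching the mixer = 643.49 (from concentrate) + 1360×0.407 = 1197 lb/h.
Product flow = 1385.6 + 1360 = 2745.6 lb/h; water fraction = 0.436.

0.436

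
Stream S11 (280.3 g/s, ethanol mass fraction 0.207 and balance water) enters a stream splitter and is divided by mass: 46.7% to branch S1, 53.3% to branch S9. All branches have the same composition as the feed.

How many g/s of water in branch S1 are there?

103.8 g/s

Branch S1 total = 0.467×280.3 = 130.9 g/s.
water in S1 = 0.793×130.9 = 103.8 g/s.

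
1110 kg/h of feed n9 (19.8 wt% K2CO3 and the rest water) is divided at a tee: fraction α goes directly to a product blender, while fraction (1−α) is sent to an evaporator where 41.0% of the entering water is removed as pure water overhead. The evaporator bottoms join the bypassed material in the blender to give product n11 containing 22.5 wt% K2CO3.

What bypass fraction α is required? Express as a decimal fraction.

All 1110×0.198 = 219.78 kg/h of K2CO3 reaches n11, so n11 = 219.78/0.225 = 976.8 kg/h and vapour = 133.2 kg/h.
The evaporator receives (1−α)·1110 of feed at 0.802 water and removes 0.410 of that water:
0.410×0.802×(1−α)×1110 = 133.2
(1−α) = 133.2/364.99 = 0.3649;  α = 0.6351.

0.635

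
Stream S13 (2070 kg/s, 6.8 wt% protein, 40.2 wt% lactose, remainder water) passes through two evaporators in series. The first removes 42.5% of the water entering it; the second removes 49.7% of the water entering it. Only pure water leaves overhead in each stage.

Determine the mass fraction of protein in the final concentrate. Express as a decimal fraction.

water in feed = 2070×0.530 = 1097.1 kg/s.
After stage 1: water left = (1−0.425)×1097.1 = 630.83; stream total = 1603.7 kg/s.
After stage 2: water left = (1−0.497)×630.83 = 317.31; final concentrate = 1290.2 kg/s.
protein fraction = 140.76/1290.2 = 0.109.

0.109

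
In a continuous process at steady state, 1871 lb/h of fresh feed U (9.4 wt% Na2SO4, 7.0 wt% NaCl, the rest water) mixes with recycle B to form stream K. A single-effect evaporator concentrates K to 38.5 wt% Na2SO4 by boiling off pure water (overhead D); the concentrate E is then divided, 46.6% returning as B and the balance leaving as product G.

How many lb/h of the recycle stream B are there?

398.6 lb/h

Overall Na2SO4 balance (none leaves overhead): Na2SO4 in fresh feed = Na2SO4 in product, i.e. 1871×0.094 = (1−0.466)·E·0.385.
E = 175.87/(0.385×0.534) = 855.46 lb/h.
Recycle B = 0.466×855.46 = 398.64 lb/h.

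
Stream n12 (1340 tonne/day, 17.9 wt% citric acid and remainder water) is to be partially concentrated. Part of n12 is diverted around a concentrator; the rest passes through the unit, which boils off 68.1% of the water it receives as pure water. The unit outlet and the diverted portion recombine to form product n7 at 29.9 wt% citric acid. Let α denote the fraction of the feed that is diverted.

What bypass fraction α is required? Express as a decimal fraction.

0.282

All 1340×0.179 = 239.86 tonne/day of citric acid reaches n7, so n7 = 239.86/0.299 = 802.21 tonne/day and vapour = 537.79 tonne/day.
The evaporator receives (1−α)·1340 of feed at 0.821 water and removes 0.681 of that water:
0.681×0.821×(1−α)×1340 = 537.79
(1−α) = 537.79/749.2 = 0.7178;  α = 0.2822.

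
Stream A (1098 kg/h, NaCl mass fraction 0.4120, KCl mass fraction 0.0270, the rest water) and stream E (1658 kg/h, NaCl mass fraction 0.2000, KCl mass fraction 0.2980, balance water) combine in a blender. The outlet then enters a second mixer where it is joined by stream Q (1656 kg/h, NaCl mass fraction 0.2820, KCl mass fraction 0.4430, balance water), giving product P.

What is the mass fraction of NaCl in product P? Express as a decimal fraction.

0.2835

Overall, product flow = 4412 kg/h.
NaCl in = 1098×0.412 + 1658×0.200 + 1656×0.282 = 1251 kg/h.
NaCl fraction in P = 0.2835.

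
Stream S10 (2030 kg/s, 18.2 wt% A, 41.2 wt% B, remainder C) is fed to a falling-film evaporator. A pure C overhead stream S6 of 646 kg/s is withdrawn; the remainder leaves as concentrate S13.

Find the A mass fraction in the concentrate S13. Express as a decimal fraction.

A is not removed: 2030×0.182 = 369.46 kg/s of A enters S13.
Concentrate = 2030 − 646 = 1384 kg/s.
Mass fraction = 369.46/1384 = 0.267.

0.267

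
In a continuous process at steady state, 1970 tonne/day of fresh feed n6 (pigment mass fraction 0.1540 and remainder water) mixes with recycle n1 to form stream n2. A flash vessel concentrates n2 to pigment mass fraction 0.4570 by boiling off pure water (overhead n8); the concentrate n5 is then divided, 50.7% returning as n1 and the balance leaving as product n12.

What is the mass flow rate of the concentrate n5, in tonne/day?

Overall pigment balance (none leaves overhead): pigment in fresh feed = pigment in product, i.e. 1970×0.154 = (1−0.507)·n5·0.457.
n5 = 303.38/(0.457×0.493) = 1346.6 tonne/day.

1347 tonne/day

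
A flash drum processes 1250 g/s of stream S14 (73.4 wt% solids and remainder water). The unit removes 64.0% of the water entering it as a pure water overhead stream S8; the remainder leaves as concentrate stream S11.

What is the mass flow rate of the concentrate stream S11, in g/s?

water entering = 1250×0.266 = 332.5 g/s; overhead removed = 0.640×332.5 = 212.8 g/s.
Concentrate = 1250 − 212.8 = 1037.2 g/s.

1037 g/s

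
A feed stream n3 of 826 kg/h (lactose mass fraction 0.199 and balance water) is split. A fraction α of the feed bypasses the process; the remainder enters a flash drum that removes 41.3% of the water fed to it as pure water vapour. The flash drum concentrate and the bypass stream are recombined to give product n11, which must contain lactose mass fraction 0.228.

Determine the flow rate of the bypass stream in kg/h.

508.4 kg/h

All 826×0.199 = 164.37 kg/h of lactose reaches n11, so n11 = 164.37/0.228 = 720.94 kg/h and vapour = 105.06 kg/h.
The evaporator receives (1−α)·826 of feed at 0.801 water and removes 0.413 of that water:
0.413×0.801×(1−α)×826 = 105.06
(1−α) = 105.06/273.25 = 0.3845;  α = 0.6155.
Bypass flow = 0.6155×826 = 508.41 kg/h.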